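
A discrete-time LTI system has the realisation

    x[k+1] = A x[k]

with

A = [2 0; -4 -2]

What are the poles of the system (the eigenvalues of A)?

det(zI - A) = z^2 - (tr A)z + det A, with tr A = 2 + (-2) = 0 and det A = 2·(-2) - 0·(-4) = -4 - 0 = -4.
So p(z) = det(zI - A) = z^2 - 4.
Factor z^2 - 4: two numbers with sum 0 and product -4 are 2 and -2, so z^2 - 4 = (z - 2)(z + 2).
Hence p(z) = (z - 2) (z + 2), with roots -2, 2.

-2, 2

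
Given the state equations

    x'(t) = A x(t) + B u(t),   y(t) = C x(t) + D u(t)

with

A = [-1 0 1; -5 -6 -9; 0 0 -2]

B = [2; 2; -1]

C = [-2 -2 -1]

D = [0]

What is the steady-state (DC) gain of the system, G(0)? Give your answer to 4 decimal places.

-2.1667

G(0) = C(-A)^{-1}B + D = -C A^{-1} B + D.
det A = -12, so A^{-1} = (1/-12)·adj(A) = [[-1, 0, -1/2], [5/6, -1/6, 7/6], [0, 0, -1/2]]
A^{-1} B = [-3/2, 1/6, 1/2]^T
C A^{-1} B = 13/6
G(0) = D - C A^{-1} B = 0 - (13/6) = -13/6 ≈ -2.1667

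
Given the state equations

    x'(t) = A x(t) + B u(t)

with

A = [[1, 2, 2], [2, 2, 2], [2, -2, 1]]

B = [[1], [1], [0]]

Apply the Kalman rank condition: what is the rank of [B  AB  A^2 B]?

AB = [[3], [4], [0]]
A^2B = [[11], [14], [-2]]
Controllability matrix C = [B  AB  A^2B] = [[1, 3, 11], [1, 4, 14], [0, 0, -2]]
det(C) = 1·(4·(-2) - 14·0) - 3·(1·(-2) - 14·0) + 11·(1·0 - 4·0) = 1·(-8) - 3·(-2) + 11·0 = -2 ≠ 0, so rank(C) = 3.
rank(C) = 3 = n, so the pair (A, B) is completely controllable.

3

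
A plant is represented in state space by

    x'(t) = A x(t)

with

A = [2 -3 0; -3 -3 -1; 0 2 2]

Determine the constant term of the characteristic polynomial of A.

26

Expand det(sI - A) for the 3×3 matrix.
p(s) = s^3 - s^2 - 15s + 26.
(Check: constant term = det(-A) = (-1)^3 det A = 26; coefficient of s^2 = -tr A = -1.)
The constant term is 26.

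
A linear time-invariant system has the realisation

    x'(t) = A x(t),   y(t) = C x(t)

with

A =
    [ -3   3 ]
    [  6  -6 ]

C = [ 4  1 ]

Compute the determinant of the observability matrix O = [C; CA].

30

CA = [[-6, 6]]
Observability matrix O = [C; CA] = [[4, 1], [-6, 6]]
det(O) = 4·6 - 1·(-6) = 24 - (-6) = 30
Since det(O) ≠ 0, rank(O) = 2 and the system is completely observable.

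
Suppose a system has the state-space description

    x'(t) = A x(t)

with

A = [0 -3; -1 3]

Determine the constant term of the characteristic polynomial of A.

For a 2×2 matrix, det(sI - A) = s^2 - (tr A)s + det A.
tr A = 3, det A = -3.
So p(s) = s^2 - 3s - 3.
The constant term is -3.

-3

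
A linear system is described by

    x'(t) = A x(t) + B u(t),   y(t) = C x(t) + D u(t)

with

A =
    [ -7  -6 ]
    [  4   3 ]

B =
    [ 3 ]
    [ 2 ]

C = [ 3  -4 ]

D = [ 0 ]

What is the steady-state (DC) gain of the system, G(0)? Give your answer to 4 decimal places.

G(0) = C(-A)^{-1}B + D = -C A^{-1} B + D.
det A = 3, so A^{-1} = (1/3)·adj(A) = [[1, 2], [-4/3, -7/3]]
A^{-1} B = [7, -26/3]^T
C A^{-1} B = 167/3
G(0) = D - C A^{-1} B = 0 - (167/3) = -167/3 ≈ -55.6667

-55.6667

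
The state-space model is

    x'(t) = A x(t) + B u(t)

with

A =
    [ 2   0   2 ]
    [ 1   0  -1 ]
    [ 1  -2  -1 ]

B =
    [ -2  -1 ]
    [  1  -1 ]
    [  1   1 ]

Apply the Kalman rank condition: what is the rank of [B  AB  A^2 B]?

AB = [[-2, 0], [-3, -2], [-5, 0]]
A^2B = [[-14, 0], [3, 0], [9, 4]]
Controllability matrix C = [B  AB  A^2B] = [[-2, -1, -2, 0, -14, 0], [1, -1, -3, -2, 3, 0], [1, 1, -5, 0, 9, 4]]
Take the 3×3 submatrix of C formed by columns 1, 2, 3: [[-2, -1, -2], [1, -1, -3], [1, 1, -5]]. Its determinant is (-2)·((-1)·(-5) - (-3)·1) - (-1)·(1·(-5) - (-3)·1) + (-2)·(1·1 - (-1)·1) = (-2)·8 - (-1)·(-2) + (-2)·2 = -22 ≠ 0.
So rank(C) ≥ 3; since C has 3 rows, rank(C) = 3.
rank(C) = 3 = n, so the pair (A, B) is completely controllable.

3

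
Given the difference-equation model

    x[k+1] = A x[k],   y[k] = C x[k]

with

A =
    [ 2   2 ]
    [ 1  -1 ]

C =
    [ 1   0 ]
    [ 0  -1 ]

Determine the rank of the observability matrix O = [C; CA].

CA = [[2, 2], [-1, 1]]
Observability matrix O = [C; CA] = [[1, 0], [0, -1], [2, 2], [-1, 1]]
Take the 2×2 submatrix of O formed by rows 1, 2: [[1, 0], [0, -1]]. Its determinant is 1·(-1) - 0·0 = -1 - 0 = -1 ≠ 0.
So rank(O) ≥ 2; since O has 2 columns, rank(O) = 2.
rank(O) = 2 = n, so the pair (A, C) is completely observable.

2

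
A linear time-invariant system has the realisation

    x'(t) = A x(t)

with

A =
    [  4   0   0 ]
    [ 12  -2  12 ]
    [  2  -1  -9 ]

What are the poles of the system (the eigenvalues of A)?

-6, -5, 4

det(sI - A) = s^3 - (tr A)s^2 + (M11 + M22 + M33)s - det A, where Mii is the 2×2 principal minor of A obtained by deleting row i and column i.
tr A = 4 + (-2) + (-9) = -7; M11 = (-2)·(-9) - 12·(-1) = 18 - (-12) = 30; M22 = 4·(-9) - 0·2 = -36 - 0 = -36; M33 = 4·(-2) - 0·12 = -8 - 0 = -8; sum of minors = -14.
det A = 4·((-2)·(-9) - 12·(-1)) - 0·(12·(-9) - 12·2) + 0·(12·(-1) - (-2)·2) = 4·30 - 0·(-132) + 0·(-8) = 120.
So p(s) = det(sI - A) = s^3 + 7s^2 - 14s - 120.
Rational-root test: any integer root divides -120. Testing small divisors, s = 4 works: p(4) = 64 + 112 + (-56) + (-120) = 0, so (s - 4) is a factor.
Dividing, p(s) = (s - 4)(s^2 + 11s + 30).
Factor s^2 + 11s + 30: two numbers with sum -11 and product 30 are -5 and -6, so s^2 + 11s + 30 = (s + 5)(s + 6).
Hence p(s) = (s - 4) (s + 5) (s + 6), with roots -6, -5, 4.
At least one eigenvalue has non-negative real part, so the system is not asymptotically stable.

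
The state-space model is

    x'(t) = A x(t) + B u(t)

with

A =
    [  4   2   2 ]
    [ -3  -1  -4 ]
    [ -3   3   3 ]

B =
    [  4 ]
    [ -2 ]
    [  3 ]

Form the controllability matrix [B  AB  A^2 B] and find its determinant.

AB = [[18], [-22], [-9]]
A^2B = [[10], [4], [-147]]
Controllability matrix C = [B  AB  A^2B] = [[4, 18, 10], [-2, -22, 4], [3, -9, -147]]
Expanding along the first row, det(C) = 4·((-22)·(-147) - 4·(-9)) - 18·((-2)·(-147) - 4·3) + 10·((-2)·(-9) - (-22)·3) = 4·3270 - 18·282 + 10·84 = 8844
Since det(C) ≠ 0, rank(C) = 3 and the system is completely controllable.

8844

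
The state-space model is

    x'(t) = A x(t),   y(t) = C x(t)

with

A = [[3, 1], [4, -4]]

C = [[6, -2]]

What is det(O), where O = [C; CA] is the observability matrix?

104

CA = [[10, 14]]
Observability matrix O = [C; CA] = [[6, -2], [10, 14]]
det(O) = 6·14 - (-2)·10 = 84 - (-20) = 104
Since det(O) ≠ 0, rank(O) = 2 and the system is completely observable.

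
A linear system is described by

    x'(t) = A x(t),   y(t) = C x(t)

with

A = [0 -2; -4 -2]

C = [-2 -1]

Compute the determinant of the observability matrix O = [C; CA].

-8

CA = [[4, 6]]
Observability matrix O = [C; CA] = [[-2, -1], [4, 6]]
det(O) = (-2)·6 - (-1)·4 = -12 - (-4) = -8
Since det(O) ≠ 0, rank(O) = 2 and the system is completely observable.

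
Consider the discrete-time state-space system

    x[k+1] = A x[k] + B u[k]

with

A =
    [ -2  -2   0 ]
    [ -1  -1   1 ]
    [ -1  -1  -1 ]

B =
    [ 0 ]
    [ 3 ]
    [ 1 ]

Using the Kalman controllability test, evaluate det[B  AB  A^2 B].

32

AB = [[-6], [-2], [-4]]
A^2B = [[16], [4], [12]]
Controllability matrix C = [B  AB  A^2B] = [[0, -6, 16], [3, -2, 4], [1, -4, 12]]
Expanding along the first row, det(C) = 0·((-2)·12 - 4·(-4)) - (-6)·(3·12 - 4·1) + 16·(3·(-4) - (-2)·1) = 0·(-8) - (-6)·32 + 16·(-10) = 32
Since det(C) ≠ 0, rank(C) = 3 and the system is completely controllable.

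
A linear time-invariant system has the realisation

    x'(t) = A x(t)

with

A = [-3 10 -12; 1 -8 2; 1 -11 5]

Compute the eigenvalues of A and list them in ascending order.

-5, -4, 3

det(sI - A) = s^3 - (tr A)s^2 + (M11 + M22 + M33)s - det A, where Mii is the 2×2 principal minor of A obtained by deleting row i and column i.
tr A = (-3) + (-8) + 5 = -6; M11 = (-8)·5 - 2·(-11) = -40 - (-22) = -18; M22 = (-3)·5 - (-12)·1 = -15 - (-12) = -3; M33 = (-3)·(-8) - 10·1 = 24 - 10 = 14; sum of minors = -7.
det A = (-3)·((-8)·5 - 2·(-11)) - 10·(1·5 - 2·1) + (-12)·(1·(-11) - (-8)·1) = (-3)·(-18) - 10·3 + (-12)·(-3) = 60.
So p(s) = det(sI - A) = s^3 + 6s^2 - 7s - 60.
Rational-root test: any integer root divides -60. Testing small divisors, s = 3 works: p(3) = 27 + 54 + (-21) + (-60) = 0, so (s - 3) is a factor.
Dividing, p(s) = (s - 3)(s^2 + 9s + 20).
Factor s^2 + 9s + 20: two numbers with sum -9 and product 20 are -4 and -5, so s^2 + 9s + 20 = (s + 4)(s + 5).
Hence p(s) = (s - 3) (s + 4) (s + 5), with roots -5, -4, 3.
At least one eigenvalue has non-negative real part, so the system is not asymptotically stable.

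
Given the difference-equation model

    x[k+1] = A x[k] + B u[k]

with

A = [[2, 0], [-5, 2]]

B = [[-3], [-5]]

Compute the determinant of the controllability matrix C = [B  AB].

-45

AB = [[-6], [5]]
Controllability matrix C = [B  AB] = [[-3, -6], [-5, 5]]
det(C) = (-3)·5 - (-6)·(-5) = -15 - 30 = -45
Since det(C) ≠ 0, rank(C) = 2 and the system is completely controllable.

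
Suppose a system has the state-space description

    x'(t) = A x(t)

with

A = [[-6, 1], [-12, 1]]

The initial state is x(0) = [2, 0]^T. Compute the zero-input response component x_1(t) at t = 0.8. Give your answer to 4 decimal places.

-0.4856

det(sI - A) = s^2 - (tr A)s + det A, with tr A = (-6) + 1 = -5 and det A = (-6)·1 - 1·(-12) = -6 - (-12) = 6.
So p(s) = det(sI - A) = s^2 + 5s + 6.
Factor s^2 + 5s + 6: two numbers with sum -5 and product 6 are -2 and -3, so s^2 + 5s + 6 = (s + 2)(s + 3).
Hence p(s) = (s + 2) (s + 3), with roots -3, -2.
The eigenvalues -3, -2 are distinct and real, so A is diagonalisable and x(t) = e^{At} x(0) = V diag(e^{λ_i t}) V^{-1} x(0), where the columns of V are the eigenvectors.
λ = -3: A - (-3)I = [[-3, 1], [-12, 4]]. Row 1 gives (-3)·v1 + 1·v2 = 0, so take v_1 = [-1, -3]^T.
λ = -2: A - (-2)I = [[-4, 1], [-12, 3]]. Row 1 gives (-4)·v1 + 1·v2 = 0, so take v_2 = [1, 4]^T.
V = [v_1 v_2] = [[-1, 1], [-3, 4]] has det V = -1, so V^{-1} = adj(V)/det V = [[-4, 1], [-3, 1]].
Modal coordinates z(0) = V^{-1} x(0): (-4)·2 + 1·0 = -8; (-3)·2 + 1·0 = -6; so z(0) = [-8, -6]^T.
x_1(t) = Σ_i (v_i)_1 · z_i(0) · e^{λ_i t} (row 1 of V times the modal terms).
x_1(0.8) = (-1)·(-8)·e^{-3·0.8} + 1·(-6)·e^{-2·0.8} = 8·0.090718 + (-6)·0.201897 = -0.4856.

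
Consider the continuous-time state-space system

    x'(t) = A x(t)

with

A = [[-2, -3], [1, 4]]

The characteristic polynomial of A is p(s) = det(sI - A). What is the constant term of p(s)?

-5

For a 2×2 matrix, det(sI - A) = s^2 - (tr A)s + det A.
tr A = 2, det A = -5.
So p(s) = s^2 - 2s - 5.
The constant term is -5.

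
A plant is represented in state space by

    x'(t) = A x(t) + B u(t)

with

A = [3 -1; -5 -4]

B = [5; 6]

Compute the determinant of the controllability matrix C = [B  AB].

-299

AB = [[9], [-49]]
Controllability matrix C = [B  AB] = [[5, 9], [6, -49]]
det(C) = 5·(-49) - 9·6 = -245 - 54 = -299
Since det(C) ≠ 0, rank(C) = 2 and the system is completely controllable.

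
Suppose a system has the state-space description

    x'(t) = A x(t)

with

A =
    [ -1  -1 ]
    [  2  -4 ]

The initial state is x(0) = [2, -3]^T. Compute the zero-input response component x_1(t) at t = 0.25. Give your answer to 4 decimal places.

1.8839

det(sI - A) = s^2 - (tr A)s + det A, with tr A = (-1) + (-4) = -5 and det A = (-1)·(-4) - (-1)·2 = 4 - (-2) = 6.
So p(s) = det(sI - A) = s^2 + 5s + 6.
Factor s^2 + 5s + 6: two numbers with sum -5 and product 6 are -2 and -3, so s^2 + 5s + 6 = (s + 2)(s + 3).
Hence p(s) = (s + 2) (s + 3), with roots -3, -2.
The eigenvalues -3, -2 are distinct and real, so A is diagonalisable and x(t) = e^{At} x(0) = V diag(e^{λ_i t}) V^{-1} x(0), where the columns of V are the eigenvectors.
λ = -3: A - (-3)I = [[2, -1], [2, -1]]. Row 1 gives 2·v1 + (-1)·v2 = 0, so take v_1 = [1, 2]^T.
λ = -2: A - (-2)I = [[1, -1], [2, -2]]. Row 1 gives 1·v1 + (-1)·v2 = 0, so take v_2 = [1, 1]^T.
V = [v_1 v_2] = [[1, 1], [2, 1]] has det V = -1, so V^{-1} = adj(V)/det V = [[-1, 1], [2, -1]].
Modal coordinates z(0) = V^{-1} x(0): (-1)·2 + 1·(-3) = -5; 2·2 + (-1)·(-3) = 7; so z(0) = [-5, 7]^T.
x_1(t) = Σ_i (v_i)_1 · z_i(0) · e^{λ_i t} (row 1 of V times the modal terms).
x_1(0.25) = 1·(-5)·e^{-3·0.25} + 1·7·e^{-2·0.25} = (-5)·0.472367 + 7·0.606531 = 1.8839.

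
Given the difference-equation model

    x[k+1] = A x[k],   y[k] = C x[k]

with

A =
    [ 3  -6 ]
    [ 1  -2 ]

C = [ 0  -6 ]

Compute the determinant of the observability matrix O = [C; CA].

CA = [[-6, 12]]
Observability matrix O = [C; CA] = [[0, -6], [-6, 12]]
det(O) = 0·12 - (-6)·(-6) = 0 - 36 = -36
Since det(O) ≠ 0, rank(O) = 2 and the system is completely observable.

-36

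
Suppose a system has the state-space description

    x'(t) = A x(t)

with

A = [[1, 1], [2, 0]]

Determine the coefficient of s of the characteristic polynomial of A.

For a 2×2 matrix, det(sI - A) = s^2 - (tr A)s + det A.
tr A = 1, det A = -2.
So p(s) = s^2 - s - 2.
The coefficient of s is -1.

-1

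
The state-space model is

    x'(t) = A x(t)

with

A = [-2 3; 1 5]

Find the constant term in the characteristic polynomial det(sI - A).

For a 2×2 matrix, det(sI - A) = s^2 - (tr A)s + det A.
tr A = 3, det A = -13.
So p(s) = s^2 - 3s - 13.
The constant term is -13.

-13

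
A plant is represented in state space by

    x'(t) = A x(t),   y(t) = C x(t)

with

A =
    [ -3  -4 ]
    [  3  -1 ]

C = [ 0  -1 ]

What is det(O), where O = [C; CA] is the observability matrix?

-3

CA = [[-3, 1]]
Observability matrix O = [C; CA] = [[0, -1], [-3, 1]]
det(O) = 0·1 - (-1)·(-3) = 0 - 3 = -3
Since det(O) ≠ 0, rank(O) = 2 and the system is completely observable.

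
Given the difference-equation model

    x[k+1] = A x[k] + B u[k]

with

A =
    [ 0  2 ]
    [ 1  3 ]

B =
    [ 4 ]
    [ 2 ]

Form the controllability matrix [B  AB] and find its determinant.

AB = [[4], [10]]
Controllability matrix C = [B  AB] = [[4, 4], [2, 10]]
det(C) = 4·10 - 4·2 = 40 - 8 = 32
Since det(C) ≠ 0, rank(C) = 2 and the system is completely controllable.

32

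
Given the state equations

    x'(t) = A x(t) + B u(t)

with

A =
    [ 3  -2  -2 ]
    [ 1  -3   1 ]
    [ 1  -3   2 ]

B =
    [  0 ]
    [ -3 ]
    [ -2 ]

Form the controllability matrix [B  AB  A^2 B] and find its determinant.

AB = [[10], [7], [5]]
A^2B = [[6], [-6], [-1]]
Controllability matrix C = [B  AB  A^2B] = [[0, 10, 6], [-3, 7, -6], [-2, 5, -1]]
Expanding along the first row, det(C) = 0·(7·(-1) - (-6)·5) - 10·((-3)·(-1) - (-6)·(-2)) + 6·((-3)·5 - 7·(-2)) = 0·23 - 10·(-9) + 6·(-1) = 84
Since det(C) ≠ 0, rank(C) = 3 and the system is completely controllable.

84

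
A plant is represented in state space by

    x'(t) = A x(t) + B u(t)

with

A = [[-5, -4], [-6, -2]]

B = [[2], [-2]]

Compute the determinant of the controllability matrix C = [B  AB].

AB = [[-2], [-8]]
Controllability matrix C = [B  AB] = [[2, -2], [-2, -8]]
det(C) = 2·(-8) - (-2)·(-2) = -16 - 4 = -20
Since det(C) ≠ 0, rank(C) = 2 and the system is completely controllable.

-20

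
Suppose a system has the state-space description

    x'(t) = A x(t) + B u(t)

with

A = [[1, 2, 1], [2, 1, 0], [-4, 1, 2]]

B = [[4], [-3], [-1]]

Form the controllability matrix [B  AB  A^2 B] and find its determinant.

AB = [[-3], [5], [-21]]
A^2B = [[-14], [-1], [-25]]
Controllability matrix C = [B  AB  A^2B] = [[4, -3, -14], [-3, 5, -1], [-1, -21, -25]]
Expanding along the first row, det(C) = 4·(5·(-25) - (-1)·(-21)) - (-3)·((-3)·(-25) - (-1)·(-1)) + (-14)·((-3)·(-21) - 5·(-1)) = 4·(-146) - (-3)·74 + (-14)·68 = -1314
Since det(C) ≠ 0, rank(C) = 3 and the system is completely controllable.

-1314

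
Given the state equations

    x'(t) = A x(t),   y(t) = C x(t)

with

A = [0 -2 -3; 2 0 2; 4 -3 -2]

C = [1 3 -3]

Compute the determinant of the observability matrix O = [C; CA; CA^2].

CA = [[-6, 7, 9]]
CA^2 = [[50, -15, 14]]
Observability matrix O = [C; CA; CA^2] = [[1, 3, -3], [-6, 7, 9], [50, -15, 14]]
Expanding along the first row, det(O) = 1·(7·14 - 9·(-15)) - 3·((-6)·14 - 9·50) + (-3)·((-6)·(-15) - 7·50) = 1·233 - 3·(-534) + (-3)·(-260) = 2615
Since det(O) ≠ 0, rank(O) = 3 and the system is completely observable.

2615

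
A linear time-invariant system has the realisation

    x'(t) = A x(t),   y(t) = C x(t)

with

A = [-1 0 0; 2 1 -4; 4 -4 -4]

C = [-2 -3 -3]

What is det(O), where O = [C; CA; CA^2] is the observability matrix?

-5490

CA = [[-16, 9, 24]]
CA^2 = [[130, -87, -132]]
Observability matrix O = [C; CA; CA^2] = [[-2, -3, -3], [-16, 9, 24], [130, -87, -132]]
Expanding along the first row, det(O) = (-2)·(9·(-132) - 24·(-87)) - (-3)·((-16)·(-132) - 24·130) + (-3)·((-16)·(-87) - 9·130) = (-2)·900 - (-3)·(-1008) + (-3)·222 = -5490
Since det(O) ≠ 0, rank(O) = 3 and the system is completely observable.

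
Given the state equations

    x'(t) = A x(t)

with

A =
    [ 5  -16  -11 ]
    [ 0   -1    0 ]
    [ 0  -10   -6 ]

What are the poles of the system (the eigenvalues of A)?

-6, -1, 5

det(sI - A) = s^3 - (tr A)s^2 + (M11 + M22 + M33)s - det A, where Mii is the 2×2 principal minor of A obtained by deleting row i and column i.
tr A = 5 + (-1) + (-6) = -2; M11 = (-1)·(-6) - 0·(-10) = 6 - 0 = 6; M22 = 5·(-6) - (-11)·0 = -30 - 0 = -30; M33 = 5·(-1) - (-16)·0 = -5 - 0 = -5; sum of minors = -29.
det A = 5·((-1)·(-6) - 0·(-10)) - (-16)·(0·(-6) - 0·0) + (-11)·(0·(-10) - (-1)·0) = 5·6 - (-16)·0 + (-11)·0 = 30.
So p(s) = det(sI - A) = s^3 + 2s^2 - 29s - 30.
Rational-root test: any integer root divides -30. Testing small divisors, s = -1 works: p(-1) = -1 + 2 + 29 + (-30) = 0, so (s + 1) is a factor.
Dividing, p(s) = (s + 1)(s^2 + s - 30).
Factor s^2 + s - 30: two numbers with sum -1 and product -30 are 5 and -6, so s^2 + s - 30 = (s - 5)(s + 6).
Hence p(s) = (s - 5) (s + 1) (s + 6), with roots -6, -1, 5.
At least one eigenvalue has non-negative real part, so the system is not asymptotically stable.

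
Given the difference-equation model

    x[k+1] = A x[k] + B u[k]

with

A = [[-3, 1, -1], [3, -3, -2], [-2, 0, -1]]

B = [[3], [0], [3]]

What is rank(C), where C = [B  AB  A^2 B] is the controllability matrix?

AB = [[-12], [3], [-9]]
A^2B = [[48], [-27], [33]]
Controllability matrix C = [B  AB  A^2B] = [[3, -12, 48], [0, 3, -27], [3, -9, 33]]
det(C) = 3·(3·33 - (-27)·(-9)) - (-12)·(0·33 - (-27)·3) + 48·(0·(-9) - 3·3) = 3·(-144) - (-12)·81 + 48·(-9) = 108 ≠ 0, so rank(C) = 3.
rank(C) = 3 = n, so the pair (A, B) is completely controllable.

3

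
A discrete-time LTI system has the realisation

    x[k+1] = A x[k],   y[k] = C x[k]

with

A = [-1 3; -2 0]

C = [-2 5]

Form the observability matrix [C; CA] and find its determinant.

52

CA = [[-8, -6]]
Observability matrix O = [C; CA] = [[-2, 5], [-8, -6]]
det(O) = (-2)·(-6) - 5·(-8) = 12 - (-40) = 52
Since det(O) ≠ 0, rank(O) = 2 and the system is completely observable.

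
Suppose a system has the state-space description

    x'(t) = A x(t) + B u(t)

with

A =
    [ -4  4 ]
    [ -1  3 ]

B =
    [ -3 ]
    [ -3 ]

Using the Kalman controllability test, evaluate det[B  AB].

AB = [[0], [-6]]
Controllability matrix C = [B  AB] = [[-3, 0], [-3, -6]]
det(C) = (-3)·(-6) - 0·(-3) = 18 - 0 = 18
Since det(C) ≠ 0, rank(C) = 2 and the system is completely controllable.

18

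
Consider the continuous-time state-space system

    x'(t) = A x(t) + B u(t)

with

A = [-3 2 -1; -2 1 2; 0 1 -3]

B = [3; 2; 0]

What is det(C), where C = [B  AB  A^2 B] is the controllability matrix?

-20

AB = [[-5], [-4], [2]]
A^2B = [[5], [10], [-10]]
Controllability matrix C = [B  AB  A^2B] = [[3, -5, 5], [2, -4, 10], [0, 2, -10]]
Expanding along the first row, det(C) = 3·((-4)·(-10) - 10·2) - (-5)·(2·(-10) - 10·0) + 5·(2·2 - (-4)·0) = 3·20 - (-5)·(-20) + 5·4 = -20
Since det(C) ≠ 0, rank(C) = 3 and the system is completely controllable.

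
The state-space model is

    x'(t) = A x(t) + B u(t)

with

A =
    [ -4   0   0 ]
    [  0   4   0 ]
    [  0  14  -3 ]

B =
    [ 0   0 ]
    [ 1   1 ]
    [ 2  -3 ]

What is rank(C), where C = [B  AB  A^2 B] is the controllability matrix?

AB = [[0, 0], [4, 4], [8, 23]]
A^2B = [[0, 0], [16, 16], [32, -13]]
Controllability matrix C = [B  AB  A^2B] = [[0, 0, 0, 0, 0, 0], [1, 1, 4, 4, 16, 16], [2, -3, 8, 23, 32, -13]]
Row 1 of C is identically zero, so rank(C) ≤ 2.
The 2×2 minor from rows 2, 3, columns 1, 2 is 1·(-3) - 1·2 = -3 - 2 = -5 ≠ 0, so rank(C) = 2.
rank(C) = 2 < n = 3, so the pair (A, B) is not completely controllable.

2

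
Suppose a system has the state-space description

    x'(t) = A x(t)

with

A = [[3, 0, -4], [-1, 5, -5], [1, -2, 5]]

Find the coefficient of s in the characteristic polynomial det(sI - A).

49

Expand det(sI - A) for the 3×3 matrix.
p(s) = s^3 - 13s^2 + 49s - 57.
(Check: constant term = det(-A) = (-1)^3 det A = -57; coefficient of s^2 = -tr A = -13.)
The coefficient of s is 49.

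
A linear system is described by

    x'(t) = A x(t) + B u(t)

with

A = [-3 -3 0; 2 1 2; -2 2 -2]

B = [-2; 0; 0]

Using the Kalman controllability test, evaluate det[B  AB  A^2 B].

AB = [[6], [-4], [4]]
A^2B = [[-6], [16], [-28]]
Controllability matrix C = [B  AB  A^2B] = [[-2, 6, -6], [0, -4, 16], [0, 4, -28]]
Expanding along the first row, det(C) = (-2)·((-4)·(-28) - 16·4) - 6·(0·(-28) - 16·0) + (-6)·(0·4 - (-4)·0) = (-2)·48 - 6·0 + (-6)·0 = -96
Since det(C) ≠ 0, rank(C) = 3 and the system is completely controllable.

-96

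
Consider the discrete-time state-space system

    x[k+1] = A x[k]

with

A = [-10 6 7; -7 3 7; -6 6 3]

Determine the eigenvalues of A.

det(zI - A) = z^3 - (tr A)z^2 + (M11 + M22 + M33)z - det A, where Mii is the 2×2 principal minor of A obtained by deleting row i and column i.
tr A = (-10) + 3 + 3 = -4; M11 = 3·3 - 7·6 = 9 - 42 = -33; M22 = (-10)·3 - 7·(-6) = -30 - (-42) = 12; M33 = (-10)·3 - 6·(-7) = -30 - (-42) = 12; sum of minors = -9.
det A = (-10)·(3·3 - 7·6) - 6·((-7)·3 - 7·(-6)) + 7·((-7)·6 - 3·(-6)) = (-10)·(-33) - 6·21 + 7·(-24) = 36.
So p(z) = det(zI - A) = z^3 + 4z^2 - 9z - 36.
Rational-root test: any integer root divides -36. Testing small divisors, z = -3 works: p(-3) = -27 + 36 + 27 + (-36) = 0, so (z + 3) is a factor.
Dividing, p(z) = (z + 3)(z^2 + z - 12).
Factor z^2 + z - 12: two numbers with sum -1 and product -12 are 3 and -4, so z^2 + z - 12 = (z - 3)(z + 4).
Hence p(z) = (z - 3) (z + 3) (z + 4), with roots -4, -3, 3.

-4, -3, 3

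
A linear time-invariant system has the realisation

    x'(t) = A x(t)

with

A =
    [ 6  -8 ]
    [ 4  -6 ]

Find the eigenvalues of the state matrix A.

-2, 2

det(sI - A) = s^2 - (tr A)s + det A, with tr A = 6 + (-6) = 0 and det A = 6·(-6) - (-8)·4 = -36 - (-32) = -4.
So p(s) = det(sI - A) = s^2 - 4.
Factor s^2 - 4: two numbers with sum 0 and product -4 are 2 and -2, so s^2 - 4 = (s - 2)(s + 2).
Hence p(s) = (s - 2) (s + 2), with roots -2, 2.
At least one eigenvalue has non-negative real part, so the system is not asymptotically stable.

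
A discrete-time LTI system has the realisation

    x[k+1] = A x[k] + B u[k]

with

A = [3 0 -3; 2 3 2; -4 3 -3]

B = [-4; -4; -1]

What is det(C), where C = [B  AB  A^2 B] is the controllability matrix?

-2842

AB = [[-9], [-22], [7]]
A^2B = [[-48], [-70], [-51]]
Controllability matrix C = [B  AB  A^2B] = [[-4, -9, -48], [-4, -22, -70], [-1, 7, -51]]
Expanding along the first row, det(C) = (-4)·((-22)·(-51) - (-70)·7) - (-9)·((-4)·(-51) - (-70)·(-1)) + (-48)·((-4)·7 - (-22)·(-1)) = (-4)·1612 - (-9)·134 + (-48)·(-50) = -2842
Since det(C) ≠ 0, rank(C) = 3 and the system is completely controllable.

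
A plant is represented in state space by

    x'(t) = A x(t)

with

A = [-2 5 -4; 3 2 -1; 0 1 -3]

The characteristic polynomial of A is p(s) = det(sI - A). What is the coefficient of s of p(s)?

Expand det(sI - A) for the 3×3 matrix.
p(s) = s^3 + 3s^2 - 18s - 43.
(Check: constant term = det(-A) = (-1)^3 det A = -43; coefficient of s^2 = -tr A = 3.)
The coefficient of s is -18.

-18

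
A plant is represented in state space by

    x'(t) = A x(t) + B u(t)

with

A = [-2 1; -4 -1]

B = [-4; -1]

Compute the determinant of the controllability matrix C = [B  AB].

AB = [[7], [17]]
Controllability matrix C = [B  AB] = [[-4, 7], [-1, 17]]
det(C) = (-4)·17 - 7·(-1) = -68 - (-7) = -61
Since det(C) ≠ 0, rank(C) = 2 and the system is completely controllable.

-61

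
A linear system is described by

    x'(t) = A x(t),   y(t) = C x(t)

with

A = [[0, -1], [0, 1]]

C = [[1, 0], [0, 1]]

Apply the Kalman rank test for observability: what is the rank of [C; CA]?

2

CA = [[0, -1], [0, 1]]
Observability matrix O = [C; CA] = [[1, 0], [0, 1], [0, -1], [0, 1]]
Take the 2×2 submatrix of O formed by rows 1, 2: [[1, 0], [0, 1]]. Its determinant is 1·1 - 0·0 = 1 - 0 = 1 ≠ 0.
So rank(O) ≥ 2; since O has 2 columns, rank(O) = 2.
rank(O) = 2 = n, so the pair (A, C) is completely observable.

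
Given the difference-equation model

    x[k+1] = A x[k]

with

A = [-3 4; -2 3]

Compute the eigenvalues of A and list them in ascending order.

det(zI - A) = z^2 - (tr A)z + det A, with tr A = (-3) + 3 = 0 and det A = (-3)·3 - 4·(-2) = -9 - (-8) = -1.
So p(z) = det(zI - A) = z^2 - 1.
Factor z^2 - 1: two numbers with sum 0 and product -1 are 1 and -1, so z^2 - 1 = (z - 1)(z + 1).
Hence p(z) = (z - 1) (z + 1), with roots -1, 1.

-1, 1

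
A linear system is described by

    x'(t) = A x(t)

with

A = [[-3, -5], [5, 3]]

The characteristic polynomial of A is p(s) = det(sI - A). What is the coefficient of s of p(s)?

For a 2×2 matrix, det(sI - A) = s^2 - (tr A)s + det A.
tr A = 0, det A = 16.
So p(s) = s^2 + 16.
The coefficient of s is 0.

0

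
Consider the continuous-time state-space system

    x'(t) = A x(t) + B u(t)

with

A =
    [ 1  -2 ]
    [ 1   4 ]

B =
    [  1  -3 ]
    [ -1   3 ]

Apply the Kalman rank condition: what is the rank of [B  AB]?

AB = [[3, -9], [-3, 9]]
Controllability matrix C = [B  AB] = [[1, -3, 3, -9], [-1, 3, -3, 9]]
Every column of C is a scalar multiple of column 1 = [1, -1] (multipliers 1, -3, 3, -9), so the columns span a one-dimensional space.
C ≠ 0, hence rank(C) = 1.
rank(C) = 1 < n = 2, so the pair (A, B) is not completely controllable.

1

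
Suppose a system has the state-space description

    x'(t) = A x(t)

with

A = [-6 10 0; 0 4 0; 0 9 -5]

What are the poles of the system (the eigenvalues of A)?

det(sI - A) = s^3 - (tr A)s^2 + (M11 + M22 + M33)s - det A, where Mii is the 2×2 principal minor of A obtained by deleting row i and column i.
tr A = (-6) + 4 + (-5) = -7; M11 = 4·(-5) - 0·9 = -20 - 0 = -20; M22 = (-6)·(-5) - 0·0 = 30 - 0 = 30; M33 = (-6)·4 - 10·0 = -24 - 0 = -24; sum of minors = -14.
det A = (-6)·(4·(-5) - 0·9) - 10·(0·(-5) - 0·0) + 0·(0·9 - 4·0) = (-6)·(-20) - 10·0 + 0·0 = 120.
So p(s) = det(sI - A) = s^3 + 7s^2 - 14s - 120.
Rational-root test: any integer root divides -120. Testing small divisors, s = 4 works: p(4) = 64 + 112 + (-56) + (-120) = 0, so (s - 4) is a factor.
Dividing, p(s) = (s - 4)(s^2 + 11s + 30).
Factor s^2 + 11s + 30: two numbers with sum -11 and product 30 are -5 and -6, so s^2 + 11s + 30 = (s + 5)(s + 6).
Hence p(s) = (s - 4) (s + 5) (s + 6), with roots -6, -5, 4.
At least one eigenvalue has non-negative real part, so the system is not asymptotically stable.

-6, -5, 4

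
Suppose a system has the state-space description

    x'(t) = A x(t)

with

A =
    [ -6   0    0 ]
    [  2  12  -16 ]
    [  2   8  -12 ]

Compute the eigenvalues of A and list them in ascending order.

-6, -4, 4

det(sI - A) = s^3 - (tr A)s^2 + (M11 + M22 + M33)s - det A, where Mii is the 2×2 principal minor of A obtained by deleting row i and column i.
tr A = (-6) + 12 + (-12) = -6; M11 = 12·(-12) - (-16)·8 = -144 - (-128) = -16; M22 = (-6)·(-12) - 0·2 = 72 - 0 = 72; M33 = (-6)·12 - 0·2 = -72 - 0 = -72; sum of minors = -16.
det A = (-6)·(12·(-12) - (-16)·8) - 0·(2·(-12) - (-16)·2) + 0·(2·8 - 12·2) = (-6)·(-16) - 0·8 + 0·(-8) = 96.
So p(s) = det(sI - A) = s^3 + 6s^2 - 16s - 96.
Rational-root test: any integer root divides -96. Testing small divisors, s = -4 works: p(-4) = -64 + 96 + 64 + (-96) = 0, so (s + 4) is a factor.
Dividing, p(s) = (s + 4)(s^2 + 2s - 24).
Factor s^2 + 2s - 24: two numbers with sum -2 and product -24 are 4 and -6, so s^2 + 2s - 24 = (s - 4)(s + 6).
Hence p(s) = (s - 4) (s + 4) (s + 6), with roots -6, -4, 4.
At least one eigenvalue has non-negative real part, so the system is not asymptotically stable.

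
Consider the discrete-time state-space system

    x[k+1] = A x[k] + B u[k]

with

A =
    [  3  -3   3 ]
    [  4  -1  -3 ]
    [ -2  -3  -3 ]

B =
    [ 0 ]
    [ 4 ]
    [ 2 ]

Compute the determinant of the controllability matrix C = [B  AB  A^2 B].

4008

AB = [[-6], [-10], [-18]]
A^2B = [[-42], [40], [96]]
Controllability matrix C = [B  AB  A^2B] = [[0, -6, -42], [4, -10, 40], [2, -18, 96]]
Expanding along the first row, det(C) = 0·((-10)·96 - 40·(-18)) - (-6)·(4·96 - 40·2) + (-42)·(4·(-18) - (-10)·2) = 0·(-240) - (-6)·304 + (-42)·(-52) = 4008
Since det(C) ≠ 0, rank(C) = 3 and the system is completely controllable.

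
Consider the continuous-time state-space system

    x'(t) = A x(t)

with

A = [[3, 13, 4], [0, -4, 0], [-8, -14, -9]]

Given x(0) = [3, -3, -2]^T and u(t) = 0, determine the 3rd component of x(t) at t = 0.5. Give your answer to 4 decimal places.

3.7119

det(sI - A) = s^3 - (tr A)s^2 + (M11 + M22 + M33)s - det A, where Mii is the 2×2 principal minor of A obtained by deleting row i and column i.
tr A = 3 + (-4) + (-9) = -10; M11 = (-4)·(-9) - 0·(-14) = 36 - 0 = 36; M22 = 3·(-9) - 4·(-8) = -27 - (-32) = 5; M33 = 3·(-4) - 13·0 = -12 - 0 = -12; sum of minors = 29.
det A = 3·((-4)·(-9) - 0·(-14)) - 13·(0·(-9) - 0·(-8)) + 4·(0·(-14) - (-4)·(-8)) = 3·36 - 13·0 + 4·(-32) = -20.
So p(s) = det(sI - A) = s^3 + 10s^2 + 29s + 20.
Rational-root test: any integer root divides 20. Testing small divisors, s = -1 works: p(-1) = -1 + 10 + (-29) + 20 = 0, so (s + 1) is a factor.
Dividing, p(s) = (s + 1)(s^2 + 9s + 20).
Factor s^2 + 9s + 20: two numbers with sum -9 and product 20 are -4 and -5, so s^2 + 9s + 20 = (s + 4)(s + 5).
Hence p(s) = (s + 1) (s + 4) (s + 5), with roots -5, -4, -1.
The eigenvalues -5, -4, -1 are distinct and real, so A is diagonalisable and x(t) = e^{At} x(0) = V diag(e^{λ_i t}) V^{-1} x(0), where the columns of V are the eigenvectors.
λ = -5: A - (-5)I = [[8, 13, 4], [0, 1, 0], [-8, -14, -4]]. v must be orthogonal to every row; (row 1) × (row 2) = [-4, 0, 8], so take v_1 = [-1, 0, 2]^T.
λ = -4: A - (-4)I = [[7, 13, 4], [0, 0, 0], [-8, -14, -5]]. v must be orthogonal to every row; (row 1) × (row 3) = [-9, 3, 6], so take v_2 = [-3, 1, 2]^T.
λ = -1: A - (-1)I = [[4, 13, 4], [0, -3, 0], [-8, -14, -8]]. v must be orthogonal to every row; (row 1) × (row 2) = [12, 0, -12], so take v_3 = [-1, 0, 1]^T.
V = [v_1 v_2 v_3] = [[-1, -3, -1], [0, 1, 0], [2, 2, 1]] has det V = 1, so V^{-1} = adj(V)/det V = [[1, 1, 1], [0, 1, 0], [-2, -4, -1]].
Modal coordinates z(0) = V^{-1} x(0): 1·3 + 1·(-3) + 1·(-2) = -2; 0·3 + 1·(-3) + 0·(-2) = -3; (-2)·3 + (-4)·(-3) + (-1)·(-2) = 8; so z(0) = [-2, -3, 8]^T.
x_3(t) = Σ_i (v_i)_3 · z_i(0) · e^{λ_i t} (row 3 of V times the modal terms).
x_3(0.5) = 2·(-2)·e^{-5·0.5} + 2·(-3)·e^{-4·0.5} + 1·8·e^{-1·0.5} = (-4)·0.082085 + (-6)·0.135335 + 8·0.606531 = 3.7119.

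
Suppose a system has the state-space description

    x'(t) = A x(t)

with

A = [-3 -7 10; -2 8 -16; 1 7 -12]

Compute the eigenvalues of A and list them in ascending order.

-6, -2, 1

det(sI - A) = s^3 - (tr A)s^2 + (M11 + M22 + M33)s - det A, where Mii is the 2×2 principal minor of A obtained by deleting row i and column i.
tr A = (-3) + 8 + (-12) = -7; M11 = 8·(-12) - (-16)·7 = -96 - (-112) = 16; M22 = (-3)·(-12) - 10·1 = 36 - 10 = 26; M33 = (-3)·8 - (-7)·(-2) = -24 - 14 = -38; sum of minors = 4.
det A = (-3)·(8·(-12) - (-16)·7) - (-7)·((-2)·(-12) - (-16)·1) + 10·((-2)·7 - 8·1) = (-3)·16 - (-7)·40 + 10·(-22) = 12.
So p(s) = det(sI - A) = s^3 + 7s^2 + 4s - 12.
Rational-root test: any integer root divides -12. Testing small divisors, s = 1 works: p(1) = 1 + 7 + 4 + (-12) = 0, so (s - 1) is a factor.
Dividing, p(s) = (s - 1)(s^2 + 8s + 12).
Factor s^2 + 8s + 12: two numbers with sum -8 and product 12 are -2 and -6, so s^2 + 8s + 12 = (s + 2)(s + 6).
Hence p(s) = (s - 1) (s + 2) (s + 6), with roots -6, -2, 1.
At least one eigenvalue has non-negative real part, so the system is not asymptotically stable.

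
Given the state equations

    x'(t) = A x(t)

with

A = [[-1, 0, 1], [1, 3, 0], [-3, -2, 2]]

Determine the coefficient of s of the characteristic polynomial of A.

4

Expand det(sI - A) for the 3×3 matrix.
p(s) = s^3 - 4s^2 + 4s - 1.
(Check: constant term = det(-A) = (-1)^3 det A = -1; coefficient of s^2 = -tr A = -4.)
The coefficient of s is 4.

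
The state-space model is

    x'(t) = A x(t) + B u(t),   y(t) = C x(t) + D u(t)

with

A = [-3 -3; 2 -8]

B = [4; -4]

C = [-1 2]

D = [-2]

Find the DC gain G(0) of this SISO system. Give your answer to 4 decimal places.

G(0) = C(-A)^{-1}B + D = -C A^{-1} B + D.
det A = 30, so A^{-1} = (1/30)·adj(A) = [[-4/15, 1/10], [-1/15, -1/10]]
A^{-1} B = [-22/15, 2/15]^T
C A^{-1} B = 26/15
G(0) = D - C A^{-1} B = -2 - (26/15) = -56/15 ≈ -3.7333

-3.7333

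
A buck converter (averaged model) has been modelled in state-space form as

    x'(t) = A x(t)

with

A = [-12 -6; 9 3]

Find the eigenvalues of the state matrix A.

det(sI - A) = s^2 - (tr A)s + det A, with tr A = (-12) + 3 = -9 and det A = (-12)·3 - (-6)·9 = -36 - (-54) = 18.
So p(s) = det(sI - A) = s^2 + 9s + 18.
Factor s^2 + 9s + 18: two numbers with sum -9 and product 18 are -3 and -6, so s^2 + 9s + 18 = (s + 3)(s + 6).
Hence p(s) = (s + 3) (s + 6), with roots -6, -3.
All eigenvalues have negative real part, so the system is asymptotically stable.

-6, -3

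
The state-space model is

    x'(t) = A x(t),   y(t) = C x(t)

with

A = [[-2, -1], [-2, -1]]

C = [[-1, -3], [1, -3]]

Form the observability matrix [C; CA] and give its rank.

CA = [[8, 4], [4, 2]]
Observability matrix O = [C; CA] = [[-1, -3], [1, -3], [8, 4], [4, 2]]
Take the 2×2 submatrix of O formed by rows 1, 2: [[-1, -3], [1, -3]]. Its determinant is (-1)·(-3) - (-3)·1 = 3 - (-3) = 6 ≠ 0.
So rank(O) ≥ 2; since O has 2 columns, rank(O) = 2.
rank(O) = 2 = n, so the pair (A, C) is completely observable.

2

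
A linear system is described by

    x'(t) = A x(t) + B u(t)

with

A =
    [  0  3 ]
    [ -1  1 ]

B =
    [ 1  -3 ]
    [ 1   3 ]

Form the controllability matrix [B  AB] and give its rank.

AB = [[3, 9], [0, 6]]
Controllability matrix C = [B  AB] = [[1, -3, 3, 9], [1, 3, 0, 6]]
Take the 2×2 submatrix of C formed by columns 1, 2: [[1, -3], [1, 3]]. Its determinant is 1·3 - (-3)·1 = 3 - (-3) = 6 ≠ 0.
So rank(C) ≥ 2; since C has 2 rows, rank(C) = 2.
rank(C) = 2 = n, so the pair (A, B) is completely controllable.

2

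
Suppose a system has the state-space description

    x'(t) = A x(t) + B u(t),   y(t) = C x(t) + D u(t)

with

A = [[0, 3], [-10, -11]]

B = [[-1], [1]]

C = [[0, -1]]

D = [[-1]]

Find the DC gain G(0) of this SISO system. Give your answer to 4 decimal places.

-1.3333

G(0) = C(-A)^{-1}B + D = -C A^{-1} B + D.
det A = 30, so A^{-1} = (1/30)·adj(A) = [[-11/30, -1/10], [1/3, 0]]
A^{-1} B = [4/15, -1/3]^T
C A^{-1} B = 1/3
G(0) = D - C A^{-1} B = -1 - (1/3) = -4/3 ≈ -1.3333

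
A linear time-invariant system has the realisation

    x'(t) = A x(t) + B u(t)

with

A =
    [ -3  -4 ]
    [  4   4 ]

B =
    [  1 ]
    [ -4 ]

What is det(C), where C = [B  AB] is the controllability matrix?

40

AB = [[13], [-12]]
Controllability matrix C = [B  AB] = [[1, 13], [-4, -12]]
det(C) = 1·(-12) - 13·(-4) = -12 - (-52) = 40
Since det(C) ≠ 0, rank(C) = 2 and the system is completely controllable.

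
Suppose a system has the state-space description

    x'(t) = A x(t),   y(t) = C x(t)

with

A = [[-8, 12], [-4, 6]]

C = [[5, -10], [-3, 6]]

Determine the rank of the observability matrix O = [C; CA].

CA = [[0, 0], [0, 0]]
Observability matrix O = [C; CA] = [[5, -10], [-3, 6], [0, 0], [0, 0]]
Every row of O is a scalar multiple of row 1 = [5, -10] (multipliers 1, -3/5, 0, 0), so the rows span a one-dimensional space.
O ≠ 0, hence rank(O) = 1.
rank(O) = 1 < n = 2, so the pair (A, C) is not completely observable.

1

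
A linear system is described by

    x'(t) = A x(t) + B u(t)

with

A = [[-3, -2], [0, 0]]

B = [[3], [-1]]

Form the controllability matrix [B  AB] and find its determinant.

-7

AB = [[-7], [0]]
Controllability matrix C = [B  AB] = [[3, -7], [-1, 0]]
det(C) = 3·0 - (-7)·(-1) = 0 - 7 = -7
Since det(C) ≠ 0, rank(C) = 2 and the system is completely controllable.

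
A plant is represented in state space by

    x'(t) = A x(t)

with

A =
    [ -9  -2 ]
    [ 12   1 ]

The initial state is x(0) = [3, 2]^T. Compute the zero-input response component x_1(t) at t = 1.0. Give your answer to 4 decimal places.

det(sI - A) = s^2 - (tr A)s + det A, with tr A = (-9) + 1 = -8 and det A = (-9)·1 - (-2)·12 = -9 - (-24) = 15.
So p(s) = det(sI - A) = s^2 + 8s + 15.
Factor s^2 + 8s + 15: two numbers with sum -8 and product 15 are -3 and -5, so s^2 + 8s + 15 = (s + 3)(s + 5).
Hence p(s) = (s + 3) (s + 5), with roots -5, -3.
The eigenvalues -5, -3 are distinct and real, so A is diagonalisable and x(t) = e^{At} x(0) = V diag(e^{λ_i t}) V^{-1} x(0), where the columns of V are the eigenvectors.
λ = -5: A - (-5)I = [[-4, -2], [12, 6]]. Row 1 gives (-4)·v1 + (-2)·v2 = 0, so take v_1 = [1, -2]^T.
λ = -3: A - (-3)I = [[-6, -2], [12, 4]]. Row 1 gives (-6)·v1 + (-2)·v2 = 0, so take v_2 = [-1, 3]^T.
V = [v_1 v_2] = [[1, -1], [-2, 3]] has det V = 1, so V^{-1} = adj(V)/det V = [[3, 1], [2, 1]].
Modal coordinates z(0) = V^{-1} x(0): 3·3 + 1·2 = 11; 2·3 + 1·2 = 8; so z(0) = [11, 8]^T.
x_1(t) = Σ_i (v_i)_1 · z_i(0) · e^{λ_i t} (row 1 of V times the modal terms).
x_1(1.0) = 1·11·e^{-5·1.0} + (-1)·8·e^{-3·1.0} = 11·0.006738 + (-8)·0.049787 = -0.3242.

-0.3242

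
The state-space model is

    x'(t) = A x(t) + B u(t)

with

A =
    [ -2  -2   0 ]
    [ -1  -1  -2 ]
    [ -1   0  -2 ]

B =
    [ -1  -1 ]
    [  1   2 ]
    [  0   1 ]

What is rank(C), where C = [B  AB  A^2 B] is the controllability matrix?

3

AB = [[0, -2], [0, -3], [1, -1]]
A^2B = [[0, 10], [-2, 7], [-2, 4]]
Controllability matrix C = [B  AB  A^2B] = [[-1, -1, 0, -2, 0, 10], [1, 2, 0, -3, -2, 7], [0, 1, 1, -1, -2, 4]]
Take the 3×3 submatrix of C formed by columns 1, 2, 3: [[-1, -1, 0], [1, 2, 0], [0, 1, 1]]. Its determinant is (-1)·(2·1 - 0·1) - (-1)·(1·1 - 0·0) + 0·(1·1 - 2·0) = (-1)·2 - (-1)·1 + 0·1 = -1 ≠ 0.
So rank(C) ≥ 3; since C has 3 rows, rank(C) = 3.
rank(C) = 3 = n, so the pair (A, B) is completely controllable.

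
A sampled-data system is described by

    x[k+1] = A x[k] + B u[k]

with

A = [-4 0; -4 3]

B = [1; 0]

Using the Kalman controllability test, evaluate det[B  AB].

AB = [[-4], [-4]]
Controllability matrix C = [B  AB] = [[1, -4], [0, -4]]
det(C) = 1·(-4) - (-4)·0 = -4 - 0 = -4
Since det(C) ≠ 0, rank(C) = 2 and the system is completely controllable.

-4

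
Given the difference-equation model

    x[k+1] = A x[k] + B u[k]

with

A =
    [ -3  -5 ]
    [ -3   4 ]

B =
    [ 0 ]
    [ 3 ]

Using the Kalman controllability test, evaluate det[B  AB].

AB = [[-15], [12]]
Controllability matrix C = [B  AB] = [[0, -15], [3, 12]]
det(C) = 0·12 - (-15)·3 = 0 - (-45) = 45
Since det(C) ≠ 0, rank(C) = 2 and the system is completely controllable.

45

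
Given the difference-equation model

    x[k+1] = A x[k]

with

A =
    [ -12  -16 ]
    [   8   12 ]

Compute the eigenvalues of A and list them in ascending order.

det(zI - A) = z^2 - (tr A)z + det A, with tr A = (-12) + 12 = 0 and det A = (-12)·12 - (-16)·8 = -144 - (-128) = -16.
So p(z) = det(zI - A) = z^2 - 16.
Factor z^2 - 16: two numbers with sum 0 and product -16 are 4 and -4, so z^2 - 16 = (z - 4)(z + 4).
Hence p(z) = (z - 4) (z + 4), with roots -4, 4.

-4, 4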